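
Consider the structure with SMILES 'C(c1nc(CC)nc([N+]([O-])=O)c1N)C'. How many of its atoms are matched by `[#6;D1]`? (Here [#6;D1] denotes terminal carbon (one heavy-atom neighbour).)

2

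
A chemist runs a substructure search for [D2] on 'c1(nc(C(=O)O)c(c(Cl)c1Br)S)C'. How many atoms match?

The query [D2] means: atom with exactly two heavy-atom neighbours.
Check the 13 heavy atoms by environment: 1× n (aromatic, D2) → match; 5× c (aromatic, D3) → no; 1× Br (D1) → no; 1× C (D1) → no; 1× Cl (D1) → no; 1× S (D1) → no; 1× C (D3) → no; 2× O (D1) → no.
That gives 1 matching atom.

1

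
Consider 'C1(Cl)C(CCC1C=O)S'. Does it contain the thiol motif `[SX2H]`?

The pattern [SX2H] describes an aliphatic sulfur with two connections, one being H — a thiol.
The molecule carries a thiol (-SH), whose atoms satisfy every constraint of the query, so the pattern matches.

Yes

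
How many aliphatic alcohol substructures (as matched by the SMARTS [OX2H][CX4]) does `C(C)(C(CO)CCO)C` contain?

2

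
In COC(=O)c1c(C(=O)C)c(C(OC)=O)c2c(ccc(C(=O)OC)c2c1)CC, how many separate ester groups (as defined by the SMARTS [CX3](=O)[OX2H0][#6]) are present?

[CX3](=O)[OX2H0][#6] is the SMARTS for an ester: a carbonyl carbon bonded to an oxygen that is itself bonded to carbon (no H on that O).
The molecule carries 3 separate instances of a methyl-ester group (-C(=O)OCH3) meeting every constraint; each maps to a distinct set of atoms, giving 3 matches.

3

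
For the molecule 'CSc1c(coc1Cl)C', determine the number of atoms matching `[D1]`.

3

The query [D1] means: atom with exactly one heavy-atom neighbour (degree 1).
Check the 9 heavy atoms by environment: 1× o (aromatic, D2) → no; 3× c (aromatic, D3) → no; 1× c (aromatic, D2) → no; 1× Cl (D1) → match; 1× S (D2) → no; 2× C (D1) → match.
Summing the matching environments: 1 + 2 = 3 matching atoms.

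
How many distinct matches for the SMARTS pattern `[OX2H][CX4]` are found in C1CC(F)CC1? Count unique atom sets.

0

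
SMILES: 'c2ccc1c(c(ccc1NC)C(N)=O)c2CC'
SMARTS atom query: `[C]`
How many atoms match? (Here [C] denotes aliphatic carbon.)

4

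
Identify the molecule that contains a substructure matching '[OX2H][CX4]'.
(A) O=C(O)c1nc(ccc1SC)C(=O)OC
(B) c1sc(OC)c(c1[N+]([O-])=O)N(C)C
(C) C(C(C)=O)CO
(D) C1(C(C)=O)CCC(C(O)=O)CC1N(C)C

[OX2H][CX4] describes a hydroxyl oxygen bound to an sp3 (X4) carbon (an aliphatic alcohol).
(A) has a carboxylic acid group (-C(=O)OH) but the -OH is on a CX3 carbonyl carbon, not a CX4 carbon.
(B) has a methoxy ether (-OCH3) but the oxygen has H0 (ether), not H1.
(C) contains a hydroxyl group (-OH), which satisfies every atom and bond constraint.
(D) has a carboxylic acid group (-C(=O)OH) but the -OH is on a CX3 carbonyl carbon, not a CX4 carbon.
So the answer is (C).

C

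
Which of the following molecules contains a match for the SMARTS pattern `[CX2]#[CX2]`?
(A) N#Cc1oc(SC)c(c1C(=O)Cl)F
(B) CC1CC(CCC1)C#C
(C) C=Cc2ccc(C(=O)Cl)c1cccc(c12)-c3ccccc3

B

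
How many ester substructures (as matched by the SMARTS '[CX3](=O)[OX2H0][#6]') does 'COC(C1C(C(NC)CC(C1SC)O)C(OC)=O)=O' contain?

2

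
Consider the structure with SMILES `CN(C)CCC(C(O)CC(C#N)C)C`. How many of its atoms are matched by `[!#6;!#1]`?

3

Check the 14 heavy atoms by environment: 11× C → no; 1× O → match; 2× N → match.
Summing the matching environments: 1 + 2 = 3 matching atoms.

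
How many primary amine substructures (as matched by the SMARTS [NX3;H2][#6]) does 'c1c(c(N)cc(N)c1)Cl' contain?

[NX3;H2][#6] is the SMARTS for a primary amine: a trivalent nitrogen with two H attached to carbon.
The molecule carries 2 separate instances of a primary amino group (-NH2) meeting every constraint; each maps to a distinct set of atoms, giving 2 matches.

2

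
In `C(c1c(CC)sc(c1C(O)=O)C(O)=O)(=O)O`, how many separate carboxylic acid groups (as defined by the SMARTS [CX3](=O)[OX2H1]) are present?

3

[CX3](=O)[OX2H1] is the SMARTS for a carboxylic acid: an sp2 carbon double-bonded to O and single-bonded to an -OH oxygen.
The molecule carries 3 separate instances of a carboxylic acid group (-C(=O)OH) meeting every constraint; each maps to a distinct set of atoms, giving 3 matches.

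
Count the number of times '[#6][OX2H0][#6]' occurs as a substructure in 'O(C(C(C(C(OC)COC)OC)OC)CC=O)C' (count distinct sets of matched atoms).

5

[#6][OX2H0][#6] is the SMARTS for an ether: an aliphatic oxygen bridging two carbons with no H on the oxygen.
The molecule carries 5 separate instances of a methoxy ether (-OCH3) meeting every constraint; each maps to a distinct set of atoms, giving 5 matches.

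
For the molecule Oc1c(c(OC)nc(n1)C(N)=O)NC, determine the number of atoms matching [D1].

The query [D1] means: atom with exactly one heavy-atom neighbour (degree 1).
Check the 14 heavy atoms by environment: 2× n (aromatic, D2) → no; 4× c (aromatic, D3) → no; 1× N (D2) → no; 2× C (D1) → match; 2× O (D1) → match; 1× O (D2) → no; 1× C (D3) → no; 1× N (D1) → match.
Summing the matching environments: 2 + 2 + 1 = 5 matching atoms.

5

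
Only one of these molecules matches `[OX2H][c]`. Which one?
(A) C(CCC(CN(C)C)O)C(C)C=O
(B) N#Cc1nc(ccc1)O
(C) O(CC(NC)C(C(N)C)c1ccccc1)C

B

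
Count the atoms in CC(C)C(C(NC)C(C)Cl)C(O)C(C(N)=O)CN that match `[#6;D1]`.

The query [#6;D1] means: carbon bonded to exactly one heavy atom.
Check the 18 heavy atoms by environment: 1× C (D2) → no; 7× C (D3) → no; 4× C (D1) → match; 2× O (D1) → no; 2× N (D1) → no; 1× Cl (D1) → no; 1× N (D2) → no.
That gives 4 matching atoms.

4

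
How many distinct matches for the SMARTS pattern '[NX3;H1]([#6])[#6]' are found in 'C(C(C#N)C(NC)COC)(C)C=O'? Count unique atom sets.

[NX3;H1]([#6])[#6] is the SMARTS for a secondary amine: a trivalent nitrogen with one H, bonded to two carbons.
Exactly one fragment in the molecule meets all constraints, giving 1 match.

1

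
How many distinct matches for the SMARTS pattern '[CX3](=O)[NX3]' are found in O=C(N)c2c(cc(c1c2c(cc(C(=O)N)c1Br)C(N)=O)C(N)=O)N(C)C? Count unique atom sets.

[CX3](=O)[NX3] is the SMARTS for an amide: a carbonyl carbon bonded to a trivalent nitrogen.
The molecule carries 4 separate instances of a primary amide (-C(=O)NH2) meeting every constraint; each maps to a distinct set of atoms, giving 4 matches.

4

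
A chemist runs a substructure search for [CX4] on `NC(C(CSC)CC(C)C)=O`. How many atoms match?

The query [CX4] means: C with X4: aliphatic carbon with exactly 4 total connections (bonds + H).
Check the 11 heavy atoms by environment: 7× C (X4) → match; 1× C (X3) → no; 1× O (X1) → no; 1× N (X3) → no; 1× S (X2) → no.
That gives 7 matching atoms.

7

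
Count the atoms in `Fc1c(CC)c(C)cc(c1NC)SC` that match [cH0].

5

The query [cH0] means: aromatic carbon with no attached hydrogen (substituted or ring-fusion).
Check the 14 heavy atoms by environment: 5× c (aromatic, H0) → match; 1× c (aromatic, H1) → no; 4× C (H3) → no; 1× C (H2) → no; 1× S (H0) → no; 1× N (H1) → no; 1× F (H0) → no.
That gives 5 matching atoms.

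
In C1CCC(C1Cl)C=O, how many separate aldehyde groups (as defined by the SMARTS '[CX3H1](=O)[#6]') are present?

1

[CX3H1](=O)[#6] is the SMARTS for an aldehyde: an sp2 carbon with one H, double-bonded to O and single-bonded to carbon.
Exactly one fragment in the molecule meets all constraints, giving 1 match.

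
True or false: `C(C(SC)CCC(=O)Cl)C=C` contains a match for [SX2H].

The pattern [SX2H] describes an aliphatic sulfur with two connections, one being H — a thiol.
The closest candidate here is a methylthio ether (-SCH3), but the sulfur has H0 (bonded to two carbons), not H1. No other fragment satisfies the full query, so there is no match.

False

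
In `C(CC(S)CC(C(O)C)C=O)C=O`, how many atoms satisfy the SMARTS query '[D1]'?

The query [D1] means: atom with exactly one heavy-atom neighbour (degree 1).
Check the 13 heavy atoms by environment: 5× C (D2) → no; 3× C (D3) → no; 1× C (D1) → match; 3× O (D1) → match; 1× S (D1) → match.
Summing the matching environments: 1 + 3 + 1 = 5 matching atoms.

5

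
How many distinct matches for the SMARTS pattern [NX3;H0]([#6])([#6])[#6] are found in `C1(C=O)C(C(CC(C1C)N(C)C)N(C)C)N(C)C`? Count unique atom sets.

3

[NX3;H0]([#6])([#6])[#6] is the SMARTS for a tertiary amine: a trivalent nitrogen with no H, bonded to three carbons.
The molecule carries 3 separate instances of a dimethylamino group (-N(CH3)2) meeting every constraint; each maps to a distinct set of atoms, giving 3 matches.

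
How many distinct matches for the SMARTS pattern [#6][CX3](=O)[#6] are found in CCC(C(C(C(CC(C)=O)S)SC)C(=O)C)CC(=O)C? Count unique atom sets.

3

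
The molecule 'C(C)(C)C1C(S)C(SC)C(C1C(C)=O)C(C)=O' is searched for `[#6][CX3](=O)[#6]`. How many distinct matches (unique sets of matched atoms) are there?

2

[#6][CX3](=O)[#6] is the SMARTS for a ketone: a carbonyl carbon (no H) flanked by two carbons.
The molecule carries 2 separate instances of an acetyl/ketone group (-C(=O)CH3) meeting every constraint; each maps to a distinct set of atoms, giving 2 matches.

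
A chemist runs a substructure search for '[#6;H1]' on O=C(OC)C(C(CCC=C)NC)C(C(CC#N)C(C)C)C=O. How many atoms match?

7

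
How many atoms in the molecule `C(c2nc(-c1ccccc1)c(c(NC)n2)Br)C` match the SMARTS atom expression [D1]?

Check the 17 heavy atoms by environment: 2× n (aromatic, D2) → no; 5× c (aromatic, D3) → no; 1× N (D2) → no; 2× C (D1) → match; 1× C (D2) → no; 5× c (aromatic, D2) → no; 1× Br (D1) → match.
Summing the matching environments: 2 + 1 = 3 matching atoms.

3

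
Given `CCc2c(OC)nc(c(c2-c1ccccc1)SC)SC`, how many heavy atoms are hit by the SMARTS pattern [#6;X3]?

The query [#6;X3] means: any carbon (aromatic or not) with three total connections.
Check the 20 heavy atoms by environment: 1× n (aromatic, X2) → no; 11× c (aromatic, X3) → match; 5× C (X4) → no; 2× S (X2) → no; 1× O (X2) → no.
That gives 11 matching atoms.

11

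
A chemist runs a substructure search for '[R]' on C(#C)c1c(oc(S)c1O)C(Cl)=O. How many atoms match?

The query [R] means: R matches any atom that is part of a ring.
Check the 12 heavy atoms by environment: 1× o (aromatic, in 5-ring) → match; 4× c (aromatic, in 5-ring) → match; 3× C (acyclic) → no; 2× O (acyclic) → no; 1× Cl (acyclic) → no; 1× S (acyclic) → no.
Summing the matching environments: 1 + 4 = 5 matching atoms.

5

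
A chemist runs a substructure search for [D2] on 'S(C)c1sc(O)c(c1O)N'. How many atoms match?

2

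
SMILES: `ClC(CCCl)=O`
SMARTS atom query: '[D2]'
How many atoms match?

2

The query [D2] means: atom with exactly two heavy-atom neighbours.
Check the 6 heavy atoms by environment: 2× C (D2) → match; 2× Cl (D1) → no; 1× C (D3) → no; 1× O (D1) → no.
That gives 2 matching atoms.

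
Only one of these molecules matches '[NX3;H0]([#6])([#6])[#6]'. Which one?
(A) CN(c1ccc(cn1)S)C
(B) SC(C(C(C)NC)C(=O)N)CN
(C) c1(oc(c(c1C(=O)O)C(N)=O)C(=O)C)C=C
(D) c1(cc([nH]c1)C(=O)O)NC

A

[NX3;H0]([#6])([#6])[#6] describes a trivalent nitrogen with no H, bonded to three carbons (a tertiary amine).
(A) contains a dimethylamino group (-N(CH3)2), which satisfies every atom and bond constraint.
(B) has a primary amide (-C(=O)NH2) but the amide nitrogen has H2 and only one carbon neighbour.
(C) has a primary amide (-C(=O)NH2) but the amide nitrogen has H2 and only one carbon neighbour.
(D) has an N-methylamino group (-NHCH3) but the nitrogen still has one H (H1), not H0.
So the answer is (A).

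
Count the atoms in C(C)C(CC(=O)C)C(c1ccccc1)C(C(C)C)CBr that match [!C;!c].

2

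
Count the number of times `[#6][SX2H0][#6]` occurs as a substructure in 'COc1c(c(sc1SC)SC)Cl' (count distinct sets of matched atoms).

2

[#6][SX2H0][#6] is the SMARTS for a thioether: an aliphatic sulfur bridging two carbons with no H on the sulfur.
The molecule carries 2 separate instances of a methylthio ether (-SCH3) meeting every constraint; each maps to a distinct set of atoms, giving 2 matches.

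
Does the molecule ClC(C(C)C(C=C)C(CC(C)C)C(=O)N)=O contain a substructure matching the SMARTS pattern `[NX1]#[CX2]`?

The pattern [NX1]#[CX2] describes a nitrogen triple-bonded to a two-connected carbon — a nitrile.
The closest candidate here is a primary amide (-C(=O)NH2), but the nitrogen is NX3, not NX1. No other fragment satisfies the full query, so there is no match.

No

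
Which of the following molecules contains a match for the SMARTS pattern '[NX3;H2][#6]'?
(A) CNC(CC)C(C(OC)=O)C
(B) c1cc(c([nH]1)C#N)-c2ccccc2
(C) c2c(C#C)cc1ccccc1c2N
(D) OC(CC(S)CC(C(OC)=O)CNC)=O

[NX3;H2][#6] describes a trivalent nitrogen with two H attached to carbon (a primary amine).
(A) has an N-methylamino group (-NHCH3) but the nitrogen bears two carbons and only one H (H1), not H2.
(B) has a nitrile (-C#N) but the nitrogen is NX1 (triple-bonded), not NX3 with two H.
(C) contains a primary amino group (-NH2), which satisfies every atom and bond constraint.
(D) has an N-methylamino group (-NHCH3) but the nitrogen bears two carbons and only one H (H1), not H2.
So the answer is (C).

C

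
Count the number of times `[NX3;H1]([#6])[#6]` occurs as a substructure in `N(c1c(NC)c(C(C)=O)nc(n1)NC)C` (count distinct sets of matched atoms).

3

[NX3;H1]([#6])[#6] is the SMARTS for a secondary amine: a trivalent nitrogen with one H, bonded to two carbons.
The molecule carries 3 separate instances of an N-methylamino group (-NHCH3) meeting every constraint; each maps to a distinct set of atoms, giving 3 matches.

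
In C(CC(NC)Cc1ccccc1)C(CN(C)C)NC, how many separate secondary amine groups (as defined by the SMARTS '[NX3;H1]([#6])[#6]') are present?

[NX3;H1]([#6])[#6] is the SMARTS for a secondary amine: a trivalent nitrogen with one H, bonded to two carbons.
The molecule carries 2 separate instances of an N-methylamino group (-NHCH3) meeting every constraint; each maps to a distinct set of atoms, giving 2 matches.

2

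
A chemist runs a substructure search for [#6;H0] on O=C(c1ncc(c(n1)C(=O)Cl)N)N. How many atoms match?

The query [#6;H0] means: any carbon with no attached hydrogen.
Check the 13 heavy atoms by environment: 2× n (aromatic, H0) → no; 3× c (aromatic, H0) → match; 1× c (aromatic, H1) → no; 2× C (H0) → match; 2× O (H0) → no; 1× Cl (H0) → no; 2× N (H2) → no.
Summing the matching environments: 3 + 2 = 5 matching atoms.

5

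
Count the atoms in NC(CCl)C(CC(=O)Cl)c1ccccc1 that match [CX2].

0

Check the 15 heavy atoms by environment: 4× C (X4) → no; 1× C (X3) → no; 1× O (X1) → no; 2× Cl (X1) → no; 1× N (X3) → no; 6× c (aromatic, X3) → no.
No environment satisfies the query, so 0 matching atoms.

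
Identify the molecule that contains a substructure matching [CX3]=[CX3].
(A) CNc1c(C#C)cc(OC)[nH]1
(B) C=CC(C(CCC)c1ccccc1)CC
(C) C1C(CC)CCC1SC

B

[CX3]=[CX3] describes a non-aromatic C=C double bond between two sp2 carbons (an alkene).
(A) has an ethynyl group (-C#CH) but the C-C bond is a triple bond, not a double bond.
(B) contains a vinyl group (-CH=CH2), which satisfies every atom and bond constraint.
(C) has an ethyl group (-CH2CH3) but its C-C bond is a single bond between CX4 carbons, not CX3=CX3.
So the answer is (B).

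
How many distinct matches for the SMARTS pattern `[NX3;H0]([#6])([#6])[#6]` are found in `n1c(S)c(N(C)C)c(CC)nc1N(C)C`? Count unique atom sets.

2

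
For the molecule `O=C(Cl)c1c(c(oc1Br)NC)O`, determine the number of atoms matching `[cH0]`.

4

The query [cH0] means: aromatic carbon with no attached hydrogen (substituted or ring-fusion).
Check the 12 heavy atoms by environment: 1× o (aromatic, H0) → no; 4× c (aromatic, H0) → match; 1× N (H1) → no; 1× C (H3) → no; 1× Br (H0) → no; 1× O (H1) → no; 1× C (H0) → no; 1× O (H0) → no; 1× Cl (H0) → no.
That gives 4 matching atoms.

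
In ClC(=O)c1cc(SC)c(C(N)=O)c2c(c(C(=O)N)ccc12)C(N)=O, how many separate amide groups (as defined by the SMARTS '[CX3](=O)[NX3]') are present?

[CX3](=O)[NX3] is the SMARTS for an amide: a carbonyl carbon bonded to a trivalent nitrogen.
The molecule carries 3 separate instances of a primary amide (-C(=O)NH2) meeting every constraint; each maps to a distinct set of atoms, giving 3 matches.

3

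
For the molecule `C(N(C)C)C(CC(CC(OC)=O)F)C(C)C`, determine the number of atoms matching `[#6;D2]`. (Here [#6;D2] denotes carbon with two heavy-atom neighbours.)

The query [#6;D2] means: any carbon bonded to exactly two heavy atoms.
Check the 16 heavy atoms by environment: 3× C (D2) → match; 4× C (D3) → no; 1× F (D1) → no; 1× N (D3) → no; 5× C (D1) → no; 1× O (D1) → no; 1× O (D2) → no.
That gives 3 matching atoms.

3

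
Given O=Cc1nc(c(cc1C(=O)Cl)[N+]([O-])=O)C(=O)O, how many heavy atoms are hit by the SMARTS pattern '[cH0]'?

The query [cH0] means: aromatic carbon with no attached hydrogen (substituted or ring-fusion).
Check the 17 heavy atoms by environment: 1× n (aromatic, H0) → no; 4× c (aromatic, H0) → match; 1× c (aromatic, H1) → no; 2× C (H0) → no; 4× O (H0) → no; 1× Cl (H0) → no; 1× O (H1) → no; 1× N (charge +1, H0) → no; 1× O (charge -1, H0) → no; 1× C (H1) → no.
That gives 4 matching atoms.

4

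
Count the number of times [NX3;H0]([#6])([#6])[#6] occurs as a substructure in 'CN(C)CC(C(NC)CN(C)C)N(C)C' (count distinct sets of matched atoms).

[NX3;H0]([#6])([#6])[#6] is the SMARTS for a tertiary amine: a trivalent nitrogen with no H, bonded to three carbons.
The molecule carries 3 separate instances of a dimethylamino group (-N(CH3)2) meeting every constraint; each maps to a distinct set of atoms, giving 3 matches.

3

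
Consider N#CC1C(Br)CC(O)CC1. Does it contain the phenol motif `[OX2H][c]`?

No

The pattern [OX2H][c] describes a hydroxyl oxygen attached to an aromatic carbon — a phenol.
The closest candidate here is a hydroxyl group (-OH), but the -OH is on an aliphatic carbon, not an aromatic c. No other fragment satisfies the full query, so there is no match.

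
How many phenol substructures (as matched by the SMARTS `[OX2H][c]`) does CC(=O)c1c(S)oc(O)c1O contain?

2

[OX2H][c] is the SMARTS for a phenol: a hydroxyl oxygen attached to an aromatic carbon.
The molecule carries 2 separate instances of a hydroxyl group (-OH) meeting every constraint; each maps to a distinct set of atoms, giving 2 matches.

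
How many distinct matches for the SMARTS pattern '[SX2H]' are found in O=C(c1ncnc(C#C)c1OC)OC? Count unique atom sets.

0

[SX2H] is the SMARTS for a thiol: an aliphatic sulfur with two connections, one being H.
No fragment in the molecule satisfies every constraint, giving 0 matches.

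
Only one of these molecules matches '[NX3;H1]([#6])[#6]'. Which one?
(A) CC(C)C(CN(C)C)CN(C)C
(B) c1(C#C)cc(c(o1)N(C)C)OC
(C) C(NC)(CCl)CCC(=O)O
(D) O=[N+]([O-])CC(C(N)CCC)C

C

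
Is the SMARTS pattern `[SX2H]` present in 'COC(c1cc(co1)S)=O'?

Yes

The pattern [SX2H] describes an aliphatic sulfur with two connections, one being H — a thiol.
The molecule carries a thiol (-SH), whose atoms satisfy every constraint of the query, so the pattern matches.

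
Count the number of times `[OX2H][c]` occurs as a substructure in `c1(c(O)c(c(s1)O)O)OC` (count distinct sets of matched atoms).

[OX2H][c] is the SMARTS for a phenol: a hydroxyl oxygen attached to an aromatic carbon.
The molecule carries 3 separate instances of a hydroxyl group (-OH) meeting every constraint; each maps to a distinct set of atoms, giving 3 matches.

3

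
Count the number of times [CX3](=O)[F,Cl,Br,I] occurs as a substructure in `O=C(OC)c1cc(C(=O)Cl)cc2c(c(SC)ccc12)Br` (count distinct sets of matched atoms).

[CX3](=O)[F,Cl,Br,I] is the SMARTS for an acyl halide: a carbonyl carbon bonded to a halogen.
Exactly one fragment in the molecule meets all constraints, giving 1 match.

1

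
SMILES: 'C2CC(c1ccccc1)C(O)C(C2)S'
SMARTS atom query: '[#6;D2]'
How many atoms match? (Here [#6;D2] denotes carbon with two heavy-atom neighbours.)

The query [#6;D2] means: any carbon bonded to exactly two heavy atoms.
Check the 14 heavy atoms by environment: 3× C (D3) → no; 3× C (D2) → match; 1× c (aromatic, D3) → no; 5× c (aromatic, D2) → match; 1× S (D1) → no; 1× O (D1) → no.
Summing the matching environments: 3 + 5 = 8 matching atoms.

8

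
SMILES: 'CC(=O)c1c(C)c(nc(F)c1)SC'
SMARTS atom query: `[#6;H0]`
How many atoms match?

5

The query [#6;H0] means: any carbon with no attached hydrogen.
Check the 13 heavy atoms by environment: 1× n (aromatic, H0) → no; 4× c (aromatic, H0) → match; 1× c (aromatic, H1) → no; 1× F (H0) → no; 1× S (H0) → no; 3× C (H3) → no; 1× C (H0) → match; 1× O (H0) → no.
Summing the matching environments: 4 + 1 = 5 matching atoms.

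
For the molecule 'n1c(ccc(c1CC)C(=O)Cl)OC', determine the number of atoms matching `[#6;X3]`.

The query [#6;X3] means: any carbon (aromatic or not) with three total connections.
Check the 13 heavy atoms by environment: 1× n (aromatic, X2) → no; 5× c (aromatic, X3) → match; 3× C (X4) → no; 1× O (X2) → no; 1× C (X3) → match; 1× O (X1) → no; 1× Cl (X1) → no.
Summing the matching environments: 5 + 1 = 6 matching atoms.

6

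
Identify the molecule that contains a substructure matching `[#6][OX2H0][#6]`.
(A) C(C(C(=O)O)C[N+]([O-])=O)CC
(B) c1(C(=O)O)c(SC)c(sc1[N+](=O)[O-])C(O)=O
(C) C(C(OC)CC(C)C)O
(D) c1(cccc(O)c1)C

C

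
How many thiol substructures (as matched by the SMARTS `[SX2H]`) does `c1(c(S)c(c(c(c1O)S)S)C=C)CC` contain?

3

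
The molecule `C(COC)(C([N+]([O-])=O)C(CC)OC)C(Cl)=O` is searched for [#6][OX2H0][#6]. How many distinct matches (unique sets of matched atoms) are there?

2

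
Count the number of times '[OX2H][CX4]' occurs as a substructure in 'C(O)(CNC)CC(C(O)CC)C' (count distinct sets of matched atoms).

2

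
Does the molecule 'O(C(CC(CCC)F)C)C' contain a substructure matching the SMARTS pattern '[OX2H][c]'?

No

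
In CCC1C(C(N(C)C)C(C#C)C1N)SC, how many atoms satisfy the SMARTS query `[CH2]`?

1

The query [CH2] means: aliphatic carbon with exactly two hydrogens.
Check the 15 heavy atoms by environment: 6× C (H1) → no; 1× N (H0) → no; 4× C (H3) → no; 1× S (H0) → no; 1× N (H2) → no; 1× C (H0) → no; 1× C (H2) → match.
That gives 1 matching atom.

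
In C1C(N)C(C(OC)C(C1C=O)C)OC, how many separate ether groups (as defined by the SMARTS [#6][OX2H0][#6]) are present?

2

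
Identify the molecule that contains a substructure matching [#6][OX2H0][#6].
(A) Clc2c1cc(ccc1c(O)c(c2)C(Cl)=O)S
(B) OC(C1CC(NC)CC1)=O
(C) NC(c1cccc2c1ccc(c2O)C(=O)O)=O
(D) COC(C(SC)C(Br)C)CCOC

[#6][OX2H0][#6] describes an aliphatic oxygen bridging two carbons with no H on the oxygen (an ether).
(A) has a hydroxyl group (-OH) but the oxygen has H1, not H0 bridging two carbons.
(B) has a carboxylic acid group (-C(=O)OH) but the -OH oxygen has H1; the =O is OX1, not OX2.
(C) has a carboxylic acid group (-C(=O)OH) but the -OH oxygen has H1; the =O is OX1, not OX2.
(D) contains a methoxy ether (-OCH3), which satisfies every atom and bond constraint.
So the answer is (D).

D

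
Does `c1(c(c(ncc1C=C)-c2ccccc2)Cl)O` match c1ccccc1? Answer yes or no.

The pattern c1ccccc1 describes six aromatic carbons in a ring — a benzene ring.
The molecule carries a phenyl ring, whose atoms satisfy every constraint of the query, so the pattern matches.

Yes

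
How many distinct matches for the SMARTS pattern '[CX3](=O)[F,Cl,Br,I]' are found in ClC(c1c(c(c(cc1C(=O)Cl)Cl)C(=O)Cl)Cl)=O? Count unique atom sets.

[CX3](=O)[F,Cl,Br,I] is the SMARTS for an acyl halide: a carbonyl carbon bonded to a halogen.
The molecule carries 3 separate instances of an acyl chloride (-C(=O)Cl) meeting every constraint; each maps to a distinct set of atoms, giving 3 matches.

3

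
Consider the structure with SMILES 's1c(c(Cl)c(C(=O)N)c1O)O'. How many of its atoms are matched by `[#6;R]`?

4

The query [#6;R] means: carbon that is part of a ring.
Check the 11 heavy atoms by environment: 1× s (aromatic, in 5-ring) → no; 4× c (aromatic, in 5-ring) → match; 3× O (acyclic) → no; 1× Cl (acyclic) → no; 1× C (acyclic) → no; 1× N (acyclic) → no.
That gives 4 matching atoms.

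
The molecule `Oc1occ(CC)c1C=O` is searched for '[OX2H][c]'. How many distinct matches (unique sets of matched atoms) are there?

1

[OX2H][c] is the SMARTS for a phenol: a hydroxyl oxygen attached to an aromatic carbon.
Exactly one fragment in the molecule meets all constraints, giving 1 match.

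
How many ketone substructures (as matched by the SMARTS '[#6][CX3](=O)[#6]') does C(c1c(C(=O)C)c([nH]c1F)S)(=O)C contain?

[#6][CX3](=O)[#6] is the SMARTS for a ketone: a carbonyl carbon (no H) flanked by two carbons.
The molecule carries 2 separate instances of an acetyl/ketone group (-C(=O)CH3) meeting every constraint; each maps to a distinct set of atoms, giving 2 matches.

2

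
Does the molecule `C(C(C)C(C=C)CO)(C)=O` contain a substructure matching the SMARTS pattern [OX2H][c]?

No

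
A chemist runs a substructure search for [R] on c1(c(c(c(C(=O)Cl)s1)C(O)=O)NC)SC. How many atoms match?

5

The query [R] means: R matches any atom that is part of a ring.
Check the 15 heavy atoms by environment: 1× s (aromatic, in 5-ring) → match; 4× c (aromatic, in 5-ring) → match; 4× C (acyclic) → no; 3× O (acyclic) → no; 1× S (acyclic) → no; 1× N (acyclic) → no; 1× Cl (acyclic) → no.
Summing the matching environments: 1 + 4 = 5 matching atoms.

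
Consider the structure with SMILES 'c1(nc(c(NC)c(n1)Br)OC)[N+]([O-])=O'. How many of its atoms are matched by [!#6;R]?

2

Check the 14 heavy atoms by environment: 2× n (aromatic, in 6-ring) → match; 4× c (aromatic, in 6-ring) → no; 1× N (charge +1, acyclic) → no; 1× O (charge -1, acyclic) → no; 2× O (acyclic) → no; 1× Br (acyclic) → no; 1× N (acyclic) → no; 2× C (acyclic) → no.
That gives 2 matching atoms.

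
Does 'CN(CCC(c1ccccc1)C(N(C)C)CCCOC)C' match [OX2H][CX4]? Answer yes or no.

No

The pattern [OX2H][CX4] describes a hydroxyl oxygen bound to an sp3 (X4) carbon — an aliphatic alcohol.
The closest candidate here is a methoxy ether (-OCH3), but the oxygen has H0 (ether), not H1. No other fragment satisfies the full query, so there is no match.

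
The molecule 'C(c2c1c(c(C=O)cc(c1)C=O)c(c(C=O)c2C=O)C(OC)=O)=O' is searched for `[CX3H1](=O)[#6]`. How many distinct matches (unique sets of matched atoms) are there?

5

[CX3H1](=O)[#6] is the SMARTS for an aldehyde: an sp2 carbon with one H, double-bonded to O and single-bonded to carbon.
The molecule carries 5 separate instances of an aldehyde (-CHO) meeting every constraint; each maps to a distinct set of atoms, giving 5 matches.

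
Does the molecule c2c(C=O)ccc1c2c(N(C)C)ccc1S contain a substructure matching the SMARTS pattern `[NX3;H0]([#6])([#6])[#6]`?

The pattern [NX3;H0]([#6])([#6])[#6] describes a trivalent nitrogen with no H, bonded to three carbons — a tertiary amine.
The molecule carries a dimethylamino group (-N(CH3)2), whose atoms satisfy every constraint of the query, so the pattern matches.

Yes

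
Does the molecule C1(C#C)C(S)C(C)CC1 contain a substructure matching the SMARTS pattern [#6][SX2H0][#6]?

No

The pattern [#6][SX2H0][#6] describes an aliphatic sulfur bridging two carbons with no H on the sulfur — a thioether.
The closest candidate here is a thiol (-SH), but the sulfur has H1, not H0 bridging two carbons. No other fragment satisfies the full query, so there is no match.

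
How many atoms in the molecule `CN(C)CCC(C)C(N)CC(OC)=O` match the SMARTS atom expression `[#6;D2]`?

The query [#6;D2] means: any carbon bonded to exactly two heavy atoms.
Check the 14 heavy atoms by environment: 3× C (D2) → match; 3× C (D3) → no; 1× O (D1) → no; 1× O (D2) → no; 4× C (D1) → no; 1× N (D3) → no; 1× N (D1) → no.
That gives 3 matching atoms.

3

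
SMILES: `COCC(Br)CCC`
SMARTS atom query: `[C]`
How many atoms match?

6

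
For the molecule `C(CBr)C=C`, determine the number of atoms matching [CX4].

The query [CX4] means: C with X4: aliphatic carbon with exactly 4 total connections (bonds + H).
Check the 5 heavy atoms by environment: 2× C (X4) → match; 1× Br (X1) → no; 2× C (X3) → no.
That gives 2 matching atoms.

2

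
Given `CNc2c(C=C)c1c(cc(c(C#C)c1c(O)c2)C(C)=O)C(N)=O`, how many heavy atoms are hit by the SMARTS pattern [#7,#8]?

5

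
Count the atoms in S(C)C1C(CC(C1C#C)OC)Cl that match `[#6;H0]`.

The query [#6;H0] means: any carbon with no attached hydrogen.
Check the 12 heavy atoms by environment: 5× C (H1) → no; 1× C (H2) → no; 1× Cl (H0) → no; 1× C (H0) → match; 1× S (H0) → no; 2× C (H3) → no; 1× O (H0) → no.
That gives 1 matching atom.

1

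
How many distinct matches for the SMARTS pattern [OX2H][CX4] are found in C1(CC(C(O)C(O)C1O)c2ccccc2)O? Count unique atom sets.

[OX2H][CX4] is the SMARTS for an aliphatic alcohol: a hydroxyl oxygen bound to an sp3 (X4) carbon.
The molecule carries 4 separate instances of a hydroxyl group (-OH) meeting every constraint; each maps to a distinct set of atoms, giving 4 matches.

4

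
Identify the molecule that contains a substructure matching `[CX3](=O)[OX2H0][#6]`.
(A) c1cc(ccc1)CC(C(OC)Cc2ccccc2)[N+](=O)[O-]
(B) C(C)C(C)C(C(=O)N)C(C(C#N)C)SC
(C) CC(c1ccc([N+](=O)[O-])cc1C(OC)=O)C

C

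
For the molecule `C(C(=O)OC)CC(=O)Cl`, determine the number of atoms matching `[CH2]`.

2

Check the 9 heavy atoms by environment: 2× C (H2) → match; 2× C (H0) → no; 3× O (H0) → no; 1× C (H3) → no; 1× Cl (H0) → no.
That gives 2 matching atoms.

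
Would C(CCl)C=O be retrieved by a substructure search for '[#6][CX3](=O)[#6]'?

No

The pattern [#6][CX3](=O)[#6] describes a carbonyl carbon (no H) flanked by two carbons — a ketone.
The closest candidate here is an aldehyde (-CHO), but the carbonyl carbon has H1, so it is not flanked by two carbons. No other fragment satisfies the full query, so there is no match.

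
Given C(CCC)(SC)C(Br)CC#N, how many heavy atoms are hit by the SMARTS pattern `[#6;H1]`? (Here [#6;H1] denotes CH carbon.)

2

Check the 11 heavy atoms by environment: 3× C (H2) → no; 2× C (H1) → match; 1× C (H0) → no; 1× N (H0) → no; 1× S (H0) → no; 2× C (H3) → no; 1× Br (H0) → no.
That gives 2 matching atoms.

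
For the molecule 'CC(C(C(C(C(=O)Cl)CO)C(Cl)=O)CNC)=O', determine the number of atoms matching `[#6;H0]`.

The query [#6;H0] means: any carbon with no attached hydrogen.
Check the 17 heavy atoms by environment: 2× C (H2) → no; 3× C (H1) → no; 3× C (H0) → match; 3× O (H0) → no; 2× Cl (H0) → no; 2× C (H3) → no; 1× N (H1) → no; 1× O (H1) → no.
That gives 3 matching atoms.

3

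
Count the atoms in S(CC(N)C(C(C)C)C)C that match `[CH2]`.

1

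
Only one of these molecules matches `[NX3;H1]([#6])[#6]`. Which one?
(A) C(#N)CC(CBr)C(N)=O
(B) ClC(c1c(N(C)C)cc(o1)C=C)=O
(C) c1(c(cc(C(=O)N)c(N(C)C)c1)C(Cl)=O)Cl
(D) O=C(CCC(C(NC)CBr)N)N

D

[NX3;H1]([#6])[#6] describes a trivalent nitrogen with one H, bonded to two carbons (a secondary amine).
(A) has a primary amide (-C(=O)NH2) but the -C(=O)NH2 nitrogen has H2, not H1.
(B) has a dimethylamino group (-N(CH3)2) but the nitrogen has H0, not H1.
(C) has a dimethylamino group (-N(CH3)2) but the nitrogen has H0, not H1.
(D) contains an N-methylamino group (-NHCH3), which satisfies every atom and bond constraint.
So the answer is (D).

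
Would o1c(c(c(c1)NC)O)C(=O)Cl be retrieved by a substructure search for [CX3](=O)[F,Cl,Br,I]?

The pattern [CX3](=O)[F,Cl,Br,I] describes a carbonyl carbon bonded to a halogen — an acyl halide.
The molecule carries an acyl chloride (-C(=O)Cl), whose atoms satisfy every constraint of the query, so the pattern matches.

Yes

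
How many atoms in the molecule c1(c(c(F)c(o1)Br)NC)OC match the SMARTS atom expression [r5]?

5

The query [r5] means: r5 matches atoms in a five-membered ring.
Check the 11 heavy atoms by environment: 1× o (aromatic, in 5-ring) → match; 4× c (aromatic, in 5-ring) → match; 1× O (acyclic) → no; 2× C (acyclic) → no; 1× Br (acyclic) → no; 1× F (acyclic) → no; 1× N (acyclic) → no.
Summing the matching environments: 1 + 4 = 5 matching atoms.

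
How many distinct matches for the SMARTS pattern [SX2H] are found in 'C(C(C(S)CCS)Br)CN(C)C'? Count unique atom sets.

[SX2H] is the SMARTS for a thiol: an aliphatic sulfur with two connections, one being H.
The molecule carries 2 separate instances of a thiol (-SH) meeting every constraint; each maps to a distinct set of atoms, giving 2 matches.

2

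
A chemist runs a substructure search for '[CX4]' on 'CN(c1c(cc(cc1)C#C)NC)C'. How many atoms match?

3

Check the 13 heavy atoms by environment: 6× c (aromatic, X3) → no; 2× N (X3) → no; 3× C (X4) → match; 2× C (X2) → no.
That gives 3 matching atoms.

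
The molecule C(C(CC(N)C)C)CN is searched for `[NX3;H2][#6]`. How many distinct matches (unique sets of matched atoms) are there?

2

[NX3;H2][#6] is the SMARTS for a primary amine: a trivalent nitrogen with two H attached to carbon.
The molecule carries 2 separate instances of a primary amino group (-NH2) meeting every constraint; each maps to a distinct set of atoms, giving 2 matches.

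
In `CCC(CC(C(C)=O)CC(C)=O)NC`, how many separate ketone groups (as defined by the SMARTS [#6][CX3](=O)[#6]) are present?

2

[#6][CX3](=O)[#6] is the SMARTS for a ketone: a carbonyl carbon (no H) flanked by two carbons.
The molecule carries 2 separate instances of an acetyl/ketone group (-C(=O)CH3) meeting every constraint; each maps to a distinct set of atoms, giving 2 matches.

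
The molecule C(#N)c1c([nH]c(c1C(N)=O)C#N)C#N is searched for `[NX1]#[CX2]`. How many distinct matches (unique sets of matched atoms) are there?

3

[NX1]#[CX2] is the SMARTS for a nitrile: a nitrogen triple-bonded to a two-connected carbon.
The molecule carries 3 separate instances of a nitrile (-C#N) meeting every constraint; each maps to a distinct set of atoms, giving 3 matches.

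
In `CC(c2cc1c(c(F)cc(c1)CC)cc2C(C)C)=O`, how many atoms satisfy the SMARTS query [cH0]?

6

The query [cH0] means: aromatic carbon with no attached hydrogen (substituted or ring-fusion).
Check the 19 heavy atoms by environment: 6× c (aromatic, H0) → match; 4× c (aromatic, H1) → no; 1× C (H1) → no; 4× C (H3) → no; 1× C (H2) → no; 1× F (H0) → no; 1× C (H0) → no; 1× O (H0) → no.
That gives 6 matching atoms.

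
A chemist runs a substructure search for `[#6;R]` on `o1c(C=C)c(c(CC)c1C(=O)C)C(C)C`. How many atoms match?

4

The query [#6;R] means: carbon that is part of a ring.
Check the 15 heavy atoms by environment: 1× o (aromatic, in 5-ring) → no; 4× c (aromatic, in 5-ring) → match; 9× C (acyclic) → no; 1× O (acyclic) → no.
That gives 4 matching atoms.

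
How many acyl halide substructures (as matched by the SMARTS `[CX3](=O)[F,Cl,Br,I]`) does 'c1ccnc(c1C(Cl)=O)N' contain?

1

[CX3](=O)[F,Cl,Br,I] is the SMARTS for an acyl halide: a carbonyl carbon bonded to a halogen.
Exactly one fragment in the molecule meets all constraints, giving 1 match.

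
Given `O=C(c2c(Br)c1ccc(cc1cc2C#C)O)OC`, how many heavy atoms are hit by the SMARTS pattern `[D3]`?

7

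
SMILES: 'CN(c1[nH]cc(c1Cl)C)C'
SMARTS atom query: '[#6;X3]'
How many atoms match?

4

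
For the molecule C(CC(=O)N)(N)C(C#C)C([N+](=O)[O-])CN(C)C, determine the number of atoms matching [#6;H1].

The query [#6;H1] means: any carbon bearing exactly one hydrogen.
Check the 17 heavy atoms by environment: 2× C (H2) → no; 4× C (H1) → match; 2× C (H0) → no; 2× O (H0) → no; 2× N (H2) → no; 1× N (H0) → no; 2× C (H3) → no; 1× N (charge +1, H0) → no; 1× O (charge -1, H0) → no.
That gives 4 matching atoms.

4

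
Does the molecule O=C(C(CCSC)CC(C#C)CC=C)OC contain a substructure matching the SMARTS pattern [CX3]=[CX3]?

Yes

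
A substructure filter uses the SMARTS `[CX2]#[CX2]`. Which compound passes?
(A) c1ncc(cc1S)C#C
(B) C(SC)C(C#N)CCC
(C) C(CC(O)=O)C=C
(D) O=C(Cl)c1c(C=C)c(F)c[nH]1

A

[CX2]#[CX2] describes a carbon-carbon triple bond (an alkyne).
(A) contains an ethynyl group (-C#CH), which satisfies every atom and bond constraint.
(B) has a nitrile (-C#N) but the triple bond is C#N, not C#C.
(C) has a vinyl group (-CH=CH2) but the C=C is a double bond; both carbons are CX3, not CX2.
(D) has a vinyl group (-CH=CH2) but the C=C is a double bond; both carbons are CX3, not CX2.
So the answer is (A).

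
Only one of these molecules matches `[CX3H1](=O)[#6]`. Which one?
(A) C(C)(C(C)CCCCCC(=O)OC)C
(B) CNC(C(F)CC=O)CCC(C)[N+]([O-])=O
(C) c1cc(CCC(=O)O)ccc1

[CX3H1](=O)[#6] describes an sp2 carbon with one H, double-bonded to O and single-bonded to carbon (an aldehyde).
(A) has a methyl-ester group (-C(=O)OCH3) but the carbonyl carbon has H0, not H1.
(B) contains an aldehyde (-CHO), which satisfies every atom and bond constraint.
(C) has a carboxylic acid group (-C(=O)OH) but the carbonyl carbon has H0 and is bonded to O, not H1.
So the answer is (B).

B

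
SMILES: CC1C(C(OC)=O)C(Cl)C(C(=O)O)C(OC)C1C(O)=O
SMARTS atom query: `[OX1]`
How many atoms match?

3

The query [OX1] means: aliphatic oxygen with one total connection — typically a carbonyl =O or an oxide.
Check the 20 heavy atoms by environment: 9× C (X4) → no; 3× C (X3) → no; 3× O (X1) → match; 4× O (X2) → no; 1× Cl (X1) → no.
That gives 3 matching atoms.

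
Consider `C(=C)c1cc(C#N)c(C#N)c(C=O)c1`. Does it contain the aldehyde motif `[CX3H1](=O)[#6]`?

The pattern [CX3H1](=O)[#6] describes an sp2 carbon with one H, double-bonded to O and single-bonded to carbon — an aldehyde.
The molecule carries an aldehyde (-CHO), whose atoms satisfy every constraint of the query, so the pattern matches.

Yes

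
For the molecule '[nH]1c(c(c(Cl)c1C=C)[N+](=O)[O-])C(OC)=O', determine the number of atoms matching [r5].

Check the 15 heavy atoms by environment: 1× n (aromatic, in 5-ring) → match; 4× c (aromatic, in 5-ring) → match; 1× Cl (acyclic) → no; 1× N (charge +1, acyclic) → no; 1× O (charge -1, acyclic) → no; 3× O (acyclic) → no; 4× C (acyclic) → no.
Summing the matching environments: 1 + 4 = 5 matching atoms.

5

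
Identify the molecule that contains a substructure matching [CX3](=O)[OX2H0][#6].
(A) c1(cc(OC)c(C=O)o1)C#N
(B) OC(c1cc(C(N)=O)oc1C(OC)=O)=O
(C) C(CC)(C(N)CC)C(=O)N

[CX3](=O)[OX2H0][#6] describes a carbonyl carbon bonded to an oxygen that is itself bonded to carbon (no H on that O) (an ester).
(A) has a methoxy ether (-OCH3) but the ether oxygen is not adjacent to a C=O carbon.
(B) contains a methyl-ester group (-C(=O)OCH3), which satisfies every atom and bond constraint.
(C) has a primary amide (-C(=O)NH2) but the carbonyl is bonded to N, not to an O-C linkage.
So the answer is (B).

B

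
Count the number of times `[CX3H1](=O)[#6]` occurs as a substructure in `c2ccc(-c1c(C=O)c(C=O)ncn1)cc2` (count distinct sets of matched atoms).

[CX3H1](=O)[#6] is the SMARTS for an aldehyde: an sp2 carbon with one H, double-bonded to O and single-bonded to carbon.
The molecule carries 2 separate instances of an aldehyde (-CHO) meeting every constraint; each maps to a distinct set of atoms, giving 2 matches.

2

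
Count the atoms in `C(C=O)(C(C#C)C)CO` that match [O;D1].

2

The query [O;D1] means: aliphatic oxygen bonded to exactly one heavy atom.
Check the 9 heavy atoms by environment: 2× C (D1) → no; 2× C (D3) → no; 3× C (D2) → no; 2× O (D1) → match.
That gives 2 matching atoms.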